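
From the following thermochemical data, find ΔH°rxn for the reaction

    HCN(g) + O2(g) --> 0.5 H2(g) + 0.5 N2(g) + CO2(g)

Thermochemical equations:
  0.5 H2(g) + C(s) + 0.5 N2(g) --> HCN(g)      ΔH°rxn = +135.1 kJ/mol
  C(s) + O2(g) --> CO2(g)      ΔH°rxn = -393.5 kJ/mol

ΔH°rxn = -528.6 kJ/mol

equation 1 reversed (reverse to put HCN(g) on the reactant side): -135.1 kJ/mol
equation 2 as written (CO2(g) already on the product side): -393.5 kJ/mol
By Hess's law, ΔH°rxn = (-135.1) + (-393.5) = -528.6 kJ/mol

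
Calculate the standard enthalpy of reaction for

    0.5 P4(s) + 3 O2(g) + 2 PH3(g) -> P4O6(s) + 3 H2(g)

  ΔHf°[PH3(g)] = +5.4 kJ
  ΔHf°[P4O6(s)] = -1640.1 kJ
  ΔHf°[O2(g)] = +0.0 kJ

Products: 1·(-1640.1) + 3·(+0.0) = -1640.1
Reactants: 1/2·(+0.0) + 3·(+0.0) + 2·(+5.4) = +10.8
ΔH° = (-1640.1) − (+10.8) = -1650.9 kJ

ΔH° = -1650.9 kJ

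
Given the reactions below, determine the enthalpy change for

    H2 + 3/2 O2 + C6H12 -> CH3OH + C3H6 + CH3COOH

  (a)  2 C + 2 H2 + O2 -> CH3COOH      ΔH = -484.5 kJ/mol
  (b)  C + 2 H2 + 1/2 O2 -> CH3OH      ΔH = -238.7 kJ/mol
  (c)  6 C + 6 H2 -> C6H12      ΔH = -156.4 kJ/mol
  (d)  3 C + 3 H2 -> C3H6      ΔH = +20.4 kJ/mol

(a) as written: -484.5 kJ/mol
(b) as written: -238.7 kJ/mol
(c) reversed: +156.4 kJ/mol
(d) as written: +20.4 kJ/mol
Since enthalpy is a state function, ΔH = (-484.5) + (-238.7) + (+156.4) + (+20.4) = -546.4 kJ/mol

ΔH = -546.4 kJ/mol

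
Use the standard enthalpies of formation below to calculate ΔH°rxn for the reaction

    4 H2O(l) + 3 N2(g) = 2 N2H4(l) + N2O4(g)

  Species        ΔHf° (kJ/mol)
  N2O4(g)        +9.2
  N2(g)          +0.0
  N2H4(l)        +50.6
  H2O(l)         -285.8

ΔH°rxn = 1253.6 kJ/mol

Products: 2·(+50.6) + 1·(+9.2) = +110.4
Reactants: 4·(-285.8) + 3·(+0.0) = -1143.2
ΔH°rxn = (+110.4) − (-1143.2) = 1253.6 kJ/mol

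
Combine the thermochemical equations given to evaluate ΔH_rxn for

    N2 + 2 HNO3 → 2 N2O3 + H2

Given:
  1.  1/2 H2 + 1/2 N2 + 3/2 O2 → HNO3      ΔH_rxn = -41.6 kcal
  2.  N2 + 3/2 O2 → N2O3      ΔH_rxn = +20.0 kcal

eq. 1 reversed and × 2 (HNO3 must end up as a reactant; ×2 to match 2 HNO3 in the target): (-2)·(-41.6) = +83.2 kcal
eq. 2 × 2 (scale by 2 for the 2 N2O3): (2)·(+20.0) = +40.0 kcal
Since enthalpy is a state function, ΔH_rxn = (-2)·(-41.6) + (2)·(+20.0) = 123.2 kcal

ΔH_rxn = 123.2 kcal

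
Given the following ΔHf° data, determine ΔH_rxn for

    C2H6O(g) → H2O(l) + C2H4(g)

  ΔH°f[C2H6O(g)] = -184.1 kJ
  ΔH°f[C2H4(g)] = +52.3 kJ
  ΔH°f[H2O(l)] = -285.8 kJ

ΔH_rxn = -49.4 kJ

Products: 1·(-285.8) + 1·(+52.3) = -233.5
Reactants: 1·(-184.1) = -184.1
ΔH_rxn = (-233.5) − (-184.1) = -49.4 kJ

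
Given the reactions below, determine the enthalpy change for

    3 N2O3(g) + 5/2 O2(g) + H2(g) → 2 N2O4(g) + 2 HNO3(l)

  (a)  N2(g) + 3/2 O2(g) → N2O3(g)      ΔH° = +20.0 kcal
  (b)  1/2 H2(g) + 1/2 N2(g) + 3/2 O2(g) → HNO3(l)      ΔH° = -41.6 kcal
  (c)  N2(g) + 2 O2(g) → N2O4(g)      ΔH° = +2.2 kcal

(a) reversed and × 3 (reverse to put N2O3(g) on the reactant side; scale by 3 for the 3 N2O3(g)): (-3)·(+20.0) = -60.0 kcal
(b) × 2 (×2 to match 2 HNO3(l) in the target): (2)·(-41.6) = -83.2 kcal
(c) × 2 (scale by 2 for the 2 N2O4(g)): (2)·(+2.2) = +4.4 kcal
Combining the equations, ΔH° = (-3)·(+20.0) + (2)·(-41.6) + (2)·(+2.2) = -138.8 kcal

ΔH° = -138.8 kcal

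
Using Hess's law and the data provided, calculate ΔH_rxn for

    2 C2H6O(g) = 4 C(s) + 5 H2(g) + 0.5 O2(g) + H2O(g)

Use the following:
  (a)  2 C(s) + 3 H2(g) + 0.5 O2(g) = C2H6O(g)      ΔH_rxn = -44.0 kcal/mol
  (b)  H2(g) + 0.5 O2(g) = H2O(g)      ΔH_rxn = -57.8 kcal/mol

ΔH_rxn = 30.2 kcal/mol

(a) reversed and × 2: (-2)·(-44.0) = +88.0 kcal/mol
(b) as written: -57.8 kcal/mol
Combining the equations, ΔH_rxn = (+88.0) + (-57.8) = 30.2 kcal/mol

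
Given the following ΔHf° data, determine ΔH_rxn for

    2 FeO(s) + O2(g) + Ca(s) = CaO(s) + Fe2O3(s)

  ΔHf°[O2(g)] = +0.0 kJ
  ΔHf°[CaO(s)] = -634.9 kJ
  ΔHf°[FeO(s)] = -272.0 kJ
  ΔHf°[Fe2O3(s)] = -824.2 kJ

ΔH_rxn = -915.1 kJ

ΔH°rxn = Σ nΔHf°(products) − Σ nΔHf°(reactants).
Products: 1·(-634.9) + 1·(-824.2) = -1459.1
Reactants: 2·(-272.0) + 1·(+0.0) + 1·(+0.0) = -544.0
ΔH_rxn = (-1459.1) − (-544.0) = -915.1 kJ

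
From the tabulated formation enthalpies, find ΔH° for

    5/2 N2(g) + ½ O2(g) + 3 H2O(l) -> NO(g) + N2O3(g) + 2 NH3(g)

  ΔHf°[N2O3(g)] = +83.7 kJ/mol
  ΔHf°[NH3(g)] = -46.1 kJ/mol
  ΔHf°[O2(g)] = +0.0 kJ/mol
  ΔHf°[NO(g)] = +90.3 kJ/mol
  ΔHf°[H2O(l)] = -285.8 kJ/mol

ΔH°rxn = Σ nΔHf°(products) − Σ nΔHf°(reactants).
Products: 1·(+90.3) + 1·(+83.7) + 2·(-46.1) = +81.8
Reactants: 5/2·(+0.0) + 1/2·(+0.0) + 3·(-285.8) = -857.4
ΔH° = (+81.8) − (-857.4) = 939.2 kJ/mol

ΔH° = 939.2 kJ/mol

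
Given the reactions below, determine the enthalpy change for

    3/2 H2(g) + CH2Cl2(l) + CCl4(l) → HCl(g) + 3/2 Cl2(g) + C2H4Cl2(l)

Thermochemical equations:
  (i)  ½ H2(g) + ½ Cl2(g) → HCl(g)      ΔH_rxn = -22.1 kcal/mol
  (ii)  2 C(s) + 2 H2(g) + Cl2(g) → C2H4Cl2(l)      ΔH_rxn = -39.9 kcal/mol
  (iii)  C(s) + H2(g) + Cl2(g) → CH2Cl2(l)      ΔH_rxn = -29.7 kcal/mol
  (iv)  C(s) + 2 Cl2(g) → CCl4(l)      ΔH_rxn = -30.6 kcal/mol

ΔH_rxn = -1.7 kcal/mol

(i) as written: -22.1 kcal/mol
(ii) as written: -39.9 kcal/mol
(iii) reversed: +29.7 kcal/mol
(iv) reversed: +30.6 kcal/mol
Summing the manipulated equations, ΔH_rxn = (1)·(-22.1) + (1)·(-39.9) + (-1)·(-29.7) + (-1)·(-30.6) = -1.7 kcal/mol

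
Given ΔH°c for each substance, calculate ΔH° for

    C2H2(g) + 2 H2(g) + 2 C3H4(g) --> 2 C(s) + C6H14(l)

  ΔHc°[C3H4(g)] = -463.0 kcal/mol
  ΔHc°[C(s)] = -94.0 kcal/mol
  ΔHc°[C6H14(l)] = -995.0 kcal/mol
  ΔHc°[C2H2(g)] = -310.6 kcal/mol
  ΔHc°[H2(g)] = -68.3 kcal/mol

Using ΔH = Σ nΔHc°(reactants) − Σ nΔHc°(products):
= [1·(-310.6) + 2·(-68.3) + 2·(-463.0)] − [2·(-94.0) + 1·(-995.0)]
= -190.2 kcal/mol

ΔH° = -190.2 kcal/mol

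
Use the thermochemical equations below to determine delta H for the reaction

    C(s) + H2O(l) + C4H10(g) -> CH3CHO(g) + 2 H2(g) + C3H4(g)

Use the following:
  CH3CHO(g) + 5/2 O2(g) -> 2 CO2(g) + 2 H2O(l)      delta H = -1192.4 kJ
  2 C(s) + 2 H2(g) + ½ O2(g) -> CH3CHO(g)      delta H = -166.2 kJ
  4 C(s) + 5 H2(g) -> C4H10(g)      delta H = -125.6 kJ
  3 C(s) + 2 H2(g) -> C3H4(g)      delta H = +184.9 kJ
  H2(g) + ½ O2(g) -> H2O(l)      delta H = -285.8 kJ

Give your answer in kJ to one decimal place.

equation 1: not needed.
equation 2 as written: -166.2 kJ
equation 3 reversed: +125.6 kJ
equation 4 as written: +184.9 kJ
equation 5 reversed: +285.8 kJ
Since enthalpy is a state function, delta H = (-166.2) + (+125.6) + (+184.9) + (+285.8) = 430.1 kJ

delta H = 430.1 kJ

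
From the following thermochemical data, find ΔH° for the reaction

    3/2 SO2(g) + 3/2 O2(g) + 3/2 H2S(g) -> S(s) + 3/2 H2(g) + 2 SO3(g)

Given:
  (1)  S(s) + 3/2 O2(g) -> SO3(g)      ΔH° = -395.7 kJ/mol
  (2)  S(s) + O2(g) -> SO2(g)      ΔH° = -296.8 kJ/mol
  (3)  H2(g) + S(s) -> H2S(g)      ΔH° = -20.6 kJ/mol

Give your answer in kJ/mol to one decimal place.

ΔH° = -315.3 kJ/mol

(1) × 2 (scale by 2 for the 2 SO3(g)): (2)·(-395.7) = -791.4 kJ/mol
(2) reversed and × 3/2 (SO2(g) must end up as a reactant; ×3/2 to match 3/2 SO2(g) in the target): (-3/2)·(-296.8) = +445.2 kJ/mol
(3) reversed and × 3/2 (reverse to put H2S(g) on the reactant side; ×3/2 to match 3/2 H2S(g) in the target): (-3/2)·(-20.6) = +30.9 kJ/mol
Since enthalpy is a state function, ΔH° = (-791.4) + (+445.2) + (+30.9) = -315.3 kJ/mol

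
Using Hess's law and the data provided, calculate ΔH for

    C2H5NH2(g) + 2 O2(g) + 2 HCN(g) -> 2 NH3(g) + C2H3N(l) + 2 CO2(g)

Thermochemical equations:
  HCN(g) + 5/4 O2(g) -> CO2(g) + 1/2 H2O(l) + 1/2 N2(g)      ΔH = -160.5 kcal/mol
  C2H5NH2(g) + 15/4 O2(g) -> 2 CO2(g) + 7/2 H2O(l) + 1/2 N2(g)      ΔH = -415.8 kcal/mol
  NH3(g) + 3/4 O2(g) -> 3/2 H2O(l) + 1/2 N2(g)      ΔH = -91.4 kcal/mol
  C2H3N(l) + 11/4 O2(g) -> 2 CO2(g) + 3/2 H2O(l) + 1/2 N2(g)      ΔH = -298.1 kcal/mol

equation 1 × 2 (scale by 2 for the 2 HCN(g)): (2)·(-160.5) = -321.0 kcal/mol
equation 2 as written (C2H5NH2(g) already on the reactant side): -415.8 kcal/mol
equation 3 reversed and × 2 (reverse to put NH3(g) on the product side; ×2 to match 2 NH3(g) in the target): (-2)·(-91.4) = +182.8 kcal/mol
equation 4 reversed (C2H3N(l) must end up as a product): +298.1 kcal/mol
Summing the manipulated equations, ΔH = (2)·(-160.5) + (1)·(-415.8) + (-2)·(-91.4) + (-1)·(-298.1) = -255.9 kcal/mol

ΔH = -255.9 kcal/mol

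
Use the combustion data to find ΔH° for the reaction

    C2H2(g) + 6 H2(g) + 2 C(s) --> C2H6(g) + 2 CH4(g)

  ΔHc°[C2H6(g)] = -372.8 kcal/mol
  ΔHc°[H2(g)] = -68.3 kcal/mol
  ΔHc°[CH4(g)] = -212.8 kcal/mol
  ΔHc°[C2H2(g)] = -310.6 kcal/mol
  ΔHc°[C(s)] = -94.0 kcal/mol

With combustion enthalpies, reactants minus products:
= [1·(-310.6) + 6·(-68.3) + 2·(-94.0)] − [1·(-372.8) + 2·(-212.8)]
= -110.0 kcal/mol

ΔH° = -110.0 kcal/mol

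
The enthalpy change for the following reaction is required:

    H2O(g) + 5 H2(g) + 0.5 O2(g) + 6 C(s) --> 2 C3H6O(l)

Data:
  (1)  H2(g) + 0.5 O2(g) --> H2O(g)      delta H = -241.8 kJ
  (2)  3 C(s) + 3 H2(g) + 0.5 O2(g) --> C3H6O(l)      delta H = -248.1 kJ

delta H = -254.4 kJ

(1) reversed (reverse to put H2O(g) on the reactant side): +241.8 kJ
(2) × 2 (×2 to match 2 C3H6O(l) in the target): (2)·(-248.1) = -496.2 kJ
delta H = (+241.8) + (-496.2) = -254.4 kJ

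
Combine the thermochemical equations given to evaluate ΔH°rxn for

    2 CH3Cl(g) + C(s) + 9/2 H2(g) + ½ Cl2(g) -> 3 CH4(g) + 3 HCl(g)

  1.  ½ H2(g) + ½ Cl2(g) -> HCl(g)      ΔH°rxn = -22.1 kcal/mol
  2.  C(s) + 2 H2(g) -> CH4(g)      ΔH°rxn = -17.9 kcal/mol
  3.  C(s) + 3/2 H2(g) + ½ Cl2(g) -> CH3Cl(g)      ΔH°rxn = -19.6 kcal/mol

ΔH°rxn = -80.8 kcal/mol

eq. 1 × 3: (3)·(-22.1) = -66.3 kcal/mol
eq. 2 × 3: (3)·(-17.9) = -53.7 kcal/mol
eq. 3 reversed and × 2: (-2)·(-19.6) = +39.2 kcal/mol
ΔH°rxn = (3)·(-22.1) + (3)·(-17.9) + (-2)·(-19.6) = -80.8 kcal/mol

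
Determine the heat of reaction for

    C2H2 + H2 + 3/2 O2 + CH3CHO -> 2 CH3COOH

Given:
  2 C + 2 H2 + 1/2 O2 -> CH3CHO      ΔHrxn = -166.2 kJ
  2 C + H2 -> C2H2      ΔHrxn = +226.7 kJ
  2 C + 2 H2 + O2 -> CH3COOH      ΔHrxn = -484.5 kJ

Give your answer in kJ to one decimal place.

ΔHrxn = -1029.5 kJ

equation 1 reversed: +166.2 kJ
equation 2 reversed: -226.7 kJ
equation 3 × 2: (2)·(-484.5) = -969.0 kJ
ΔHrxn = (+166.2) + (-226.7) + (-969.0) = -1029.5 kJ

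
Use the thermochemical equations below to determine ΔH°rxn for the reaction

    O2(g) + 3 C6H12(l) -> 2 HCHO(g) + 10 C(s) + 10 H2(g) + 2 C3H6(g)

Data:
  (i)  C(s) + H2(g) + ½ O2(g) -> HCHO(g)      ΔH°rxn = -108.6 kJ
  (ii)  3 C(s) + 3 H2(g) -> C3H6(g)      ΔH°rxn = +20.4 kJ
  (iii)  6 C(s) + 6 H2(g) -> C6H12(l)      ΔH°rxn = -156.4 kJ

(i) × 2 (scale by 2 for the 2 HCHO(g)): (2)·(-108.6) = -217.2 kJ
(ii) × 2 (×2 to match 2 C3H6(g) in the target): (2)·(+20.4) = +40.8 kJ
(iii) reversed and × 3 (C6H12(l) must end up as a reactant; scale by 3 for the 3 C6H12(l)): (-3)·(-156.4) = +469.2 kJ
By Hess's law, ΔH°rxn = (-217.2) + (+40.8) + (+469.2) = 292.8 kJ

ΔH°rxn = 292.8 kJ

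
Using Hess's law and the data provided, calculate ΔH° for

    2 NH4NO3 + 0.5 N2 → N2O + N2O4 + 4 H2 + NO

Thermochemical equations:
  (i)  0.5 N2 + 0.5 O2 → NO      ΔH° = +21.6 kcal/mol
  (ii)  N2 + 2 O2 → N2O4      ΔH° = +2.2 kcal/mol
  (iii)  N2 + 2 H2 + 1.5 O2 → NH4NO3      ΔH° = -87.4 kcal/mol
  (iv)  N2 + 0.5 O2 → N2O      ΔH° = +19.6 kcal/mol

(i) as written: +21.6 kcal/mol
(ii) as written: +2.2 kcal/mol
(iii) reversed and × 2: (-2)·(-87.4) = +174.8 kcal/mol
(iv) as written: +19.6 kcal/mol
ΔH° = (+21.6) + (+2.2) + (+174.8) + (+19.6) = 218.2 kcal/mol

ΔH° = 218.2 kcal/mol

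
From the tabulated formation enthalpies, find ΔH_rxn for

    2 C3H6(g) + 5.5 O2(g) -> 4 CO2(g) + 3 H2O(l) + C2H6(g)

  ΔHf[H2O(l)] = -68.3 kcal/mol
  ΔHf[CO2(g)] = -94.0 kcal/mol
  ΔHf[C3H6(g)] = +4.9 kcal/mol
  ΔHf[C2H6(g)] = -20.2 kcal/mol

ΔH_rxn = -610.9 kcal/mol

Products: 4·(-94.0) + 3·(-68.3) + 1·(-20.2) = -601.1
Reactants: 2·(+4.9) + 11/2·(+0.0) = +9.8
ΔH_rxn = (-601.1) − (+9.8) = -610.9 kcal/mol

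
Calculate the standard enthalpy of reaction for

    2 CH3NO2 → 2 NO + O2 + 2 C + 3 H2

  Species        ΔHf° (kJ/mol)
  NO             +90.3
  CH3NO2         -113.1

Products: 2·(+90.3) + 1·(+0.0) + 2·(+0.0) + 3·(+0.0) = +180.6
Reactants: 2·(-113.1) = -226.2
ΔH° = (+180.6) − (-226.2) = 406.8 kJ/mol

ΔH° = 406.8 kJ/mol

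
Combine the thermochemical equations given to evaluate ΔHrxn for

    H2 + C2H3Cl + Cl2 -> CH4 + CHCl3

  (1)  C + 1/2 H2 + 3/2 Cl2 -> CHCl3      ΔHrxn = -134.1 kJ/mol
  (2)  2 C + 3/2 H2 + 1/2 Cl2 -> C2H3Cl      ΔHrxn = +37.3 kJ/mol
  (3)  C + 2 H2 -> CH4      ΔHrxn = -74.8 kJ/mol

ΔHrxn = -246.2 kJ/mol

(1) as written: -134.1 kJ/mol
(2) reversed: -37.3 kJ/mol
(3) as written: -74.8 kJ/mol
Since enthalpy is a state function, ΔHrxn = (1)·(-134.1) + (-1)·(+37.3) + (1)·(-74.8) = -246.2 kJ/mol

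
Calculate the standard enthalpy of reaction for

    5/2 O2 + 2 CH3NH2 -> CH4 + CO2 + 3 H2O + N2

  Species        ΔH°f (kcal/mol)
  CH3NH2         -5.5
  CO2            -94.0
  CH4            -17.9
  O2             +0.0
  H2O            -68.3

ΔH°rxn = -305.8 kcal/mol

Products: 1·(-17.9) + 1·(-94.0) + 3·(-68.3) + 1·(+0.0) = -316.8
Reactants: 5/2·(+0.0) + 2·(-5.5) = -11.0
ΔH°rxn = (-316.8) − (-11.0) = -305.8 kcal/mol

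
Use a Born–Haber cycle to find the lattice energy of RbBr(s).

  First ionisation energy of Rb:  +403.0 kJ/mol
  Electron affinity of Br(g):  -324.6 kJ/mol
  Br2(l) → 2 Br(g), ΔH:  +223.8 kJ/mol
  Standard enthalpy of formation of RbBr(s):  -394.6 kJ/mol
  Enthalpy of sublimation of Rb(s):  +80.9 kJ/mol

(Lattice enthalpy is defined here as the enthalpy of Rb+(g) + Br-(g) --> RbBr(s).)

U = -665.8 kJ/mol

ΔHf° = 1·ΔHsub + 1·(ΣIE) + 1/2·D(Br2) + 1·EA + U
-394.6 = 1·(+80.9) + 1·(+403.0) + 1/2·(+223.8) + 1·(-324.6) + U
U = -394.6 − (+271.2) = -665.8 kJ/mol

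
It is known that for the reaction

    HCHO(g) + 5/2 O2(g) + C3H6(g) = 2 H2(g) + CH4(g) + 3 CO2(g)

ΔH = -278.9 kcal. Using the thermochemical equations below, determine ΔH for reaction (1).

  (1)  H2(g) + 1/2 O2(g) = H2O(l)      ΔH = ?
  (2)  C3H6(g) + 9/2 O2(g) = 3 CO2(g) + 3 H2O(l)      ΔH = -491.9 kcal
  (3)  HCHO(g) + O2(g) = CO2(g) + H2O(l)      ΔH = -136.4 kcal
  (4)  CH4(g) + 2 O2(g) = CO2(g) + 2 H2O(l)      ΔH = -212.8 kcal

(1) reversed and × 2 (reverse to put H2(g) on the product side; scale by 2 for the 2 H2(g)): contributes −2·x
(2) as written (C3H6(g) already on the reactant side): -491.9 kcal
(3) as written (HCHO(g) already on the reactant side): -136.4 kcal
(4) reversed (CH4(g) must end up as a product): +212.8 kcal
-278.9 = (-491.9) + (-136.4) + (+212.8) − 2·x
x = (-278.9 − (-415.5)) / (-2) = -68.3 kcal

ΔH = -68.3 kcal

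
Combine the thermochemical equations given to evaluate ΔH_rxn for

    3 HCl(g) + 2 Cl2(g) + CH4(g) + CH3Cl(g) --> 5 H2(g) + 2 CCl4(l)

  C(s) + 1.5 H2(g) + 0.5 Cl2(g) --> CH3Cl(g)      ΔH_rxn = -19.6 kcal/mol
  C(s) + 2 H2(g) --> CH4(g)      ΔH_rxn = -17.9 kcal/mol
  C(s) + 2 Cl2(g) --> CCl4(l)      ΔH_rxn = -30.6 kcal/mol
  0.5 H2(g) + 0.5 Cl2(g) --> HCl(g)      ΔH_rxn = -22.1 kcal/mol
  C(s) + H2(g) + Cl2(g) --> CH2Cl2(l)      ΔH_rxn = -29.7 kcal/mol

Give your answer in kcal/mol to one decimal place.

equation 1 reversed (CH3Cl(g) must end up as a reactant): +19.6 kcal/mol
equation 2 reversed (CH4(g) must end up as a reactant): +17.9 kcal/mol
equation 3 × 2 (scale by 2 for the 2 CCl4(l)): (2)·(-30.6) = -61.2 kcal/mol
equation 4 reversed and × 3 (HCl(g) must end up as a reactant; ×3 to match 3 HCl(g) in the target): (-3)·(-22.1) = +66.3 kcal/mol
equation 5: not needed (CH2Cl2(l) appears nowhere else).
ΔH_rxn = (+19.6) + (+17.9) + (-61.2) + (+66.3) = 42.6 kcal/mol

ΔH_rxn = 42.6 kcal/mol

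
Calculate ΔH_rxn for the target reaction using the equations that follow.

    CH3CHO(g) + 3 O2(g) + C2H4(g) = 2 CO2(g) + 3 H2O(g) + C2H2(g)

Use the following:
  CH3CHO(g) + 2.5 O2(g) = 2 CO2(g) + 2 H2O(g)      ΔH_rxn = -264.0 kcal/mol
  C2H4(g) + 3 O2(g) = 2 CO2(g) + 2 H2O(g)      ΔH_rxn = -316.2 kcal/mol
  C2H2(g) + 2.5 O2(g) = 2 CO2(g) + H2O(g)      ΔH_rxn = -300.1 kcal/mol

ΔH_rxn = -280.1 kcal/mol

equation 1 as written: -264.0 kcal/mol
equation 2 as written: -316.2 kcal/mol
equation 3 reversed: +300.1 kcal/mol
ΔH_rxn = (1)·(-264.0) + (1)·(-316.2) + (-1)·(-300.1) = -280.1 kcal/mol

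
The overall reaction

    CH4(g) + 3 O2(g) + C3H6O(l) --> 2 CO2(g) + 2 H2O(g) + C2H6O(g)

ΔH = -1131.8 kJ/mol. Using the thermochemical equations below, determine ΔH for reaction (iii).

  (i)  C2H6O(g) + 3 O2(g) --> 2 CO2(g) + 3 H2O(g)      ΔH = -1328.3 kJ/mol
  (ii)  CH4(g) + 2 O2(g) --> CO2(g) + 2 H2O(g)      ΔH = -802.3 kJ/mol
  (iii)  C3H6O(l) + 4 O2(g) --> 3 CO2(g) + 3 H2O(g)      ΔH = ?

(i) reversed: +1328.3 kJ/mol
(ii) as written: -802.3 kJ/mol
(iii) as written: contributes x
-1131.8 = (+1328.3) + (-802.3) + x
x = (-1131.8 − (+526.0)) / (1) = -1657.8 kJ/mol

ΔH = -1657.8 kJ/mol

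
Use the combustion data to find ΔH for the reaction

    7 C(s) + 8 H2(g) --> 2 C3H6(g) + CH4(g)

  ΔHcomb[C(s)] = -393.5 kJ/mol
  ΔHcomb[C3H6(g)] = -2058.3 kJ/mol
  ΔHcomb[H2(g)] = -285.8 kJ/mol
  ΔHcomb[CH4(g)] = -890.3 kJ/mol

ΔH = -34.0 kJ/mol

Using ΔH = Σ nΔHc°(reactants) − Σ nΔHc°(products):
= [7·(-393.5) + 8·(-285.8)] − [2·(-2058.3) + 1·(-890.3)]
= -34.0 kJ/mol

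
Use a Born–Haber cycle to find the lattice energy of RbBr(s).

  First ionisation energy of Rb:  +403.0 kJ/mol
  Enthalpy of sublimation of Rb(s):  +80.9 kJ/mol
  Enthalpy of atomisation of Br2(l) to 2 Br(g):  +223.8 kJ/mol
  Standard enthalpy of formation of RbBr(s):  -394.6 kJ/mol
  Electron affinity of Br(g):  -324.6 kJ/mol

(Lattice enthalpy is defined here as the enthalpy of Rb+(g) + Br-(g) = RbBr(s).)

U = -665.8 kJ/mol

ΔHf° = 1·ΔHsub + 1·(ΣIE) + 1/2·D(Br2) + 1·EA + U
-394.6 = 1·(+80.9) + 1·(+403.0) + 1/2·(+223.8) + 1·(-324.6) + U
U = -394.6 − (+271.2) = -665.8 kJ/mol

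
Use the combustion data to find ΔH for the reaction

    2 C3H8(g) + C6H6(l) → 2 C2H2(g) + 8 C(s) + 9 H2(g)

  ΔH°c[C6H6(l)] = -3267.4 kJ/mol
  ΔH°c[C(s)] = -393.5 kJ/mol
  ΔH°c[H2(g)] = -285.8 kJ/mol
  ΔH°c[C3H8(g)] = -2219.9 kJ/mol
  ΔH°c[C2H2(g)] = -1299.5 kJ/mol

Using ΔH = Σ nΔHc°(reactants) − Σ nΔHc°(products):
= [2·(-2219.9) + 1·(-3267.4)] − [2·(-1299.5) + 8·(-393.5) + 9·(-285.8)]
= 612.0 kJ/mol

ΔH = 612.0 kJ/mol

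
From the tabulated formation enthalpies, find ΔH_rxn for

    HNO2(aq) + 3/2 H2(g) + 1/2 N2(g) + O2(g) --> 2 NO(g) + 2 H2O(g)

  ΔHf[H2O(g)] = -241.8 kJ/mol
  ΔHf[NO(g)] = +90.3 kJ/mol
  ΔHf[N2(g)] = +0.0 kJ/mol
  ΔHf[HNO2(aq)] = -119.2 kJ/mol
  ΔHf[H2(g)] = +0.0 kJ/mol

ΔH_rxn = -183.8 kJ/mol

ΔH°rxn = Σ nΔHf°(products) − Σ nΔHf°(reactants).
Products: 2·(+90.3) + 2·(-241.8) = -303.0
Reactants: 1·(-119.2) + 3/2·(+0.0) + 1/2·(+0.0) + 1·(+0.0) = -119.2
ΔH_rxn = (-303.0) − (-119.2) = -183.8 kJ/mol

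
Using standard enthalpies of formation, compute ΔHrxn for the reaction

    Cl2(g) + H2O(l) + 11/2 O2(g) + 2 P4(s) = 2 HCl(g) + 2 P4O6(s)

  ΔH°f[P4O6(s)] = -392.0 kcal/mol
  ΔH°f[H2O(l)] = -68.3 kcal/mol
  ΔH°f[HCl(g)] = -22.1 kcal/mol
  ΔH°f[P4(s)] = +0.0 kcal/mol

ΔHrxn = -759.9 kcal/mol

Products: 2·(-22.1) + 2·(-392.0) = -828.2
Reactants: 1·(+0.0) + 1·(-68.3) + 11/2·(+0.0) + 2·(+0.0) = -68.3
ΔHrxn = (-828.2) − (-68.3) = -759.9 kcal/mol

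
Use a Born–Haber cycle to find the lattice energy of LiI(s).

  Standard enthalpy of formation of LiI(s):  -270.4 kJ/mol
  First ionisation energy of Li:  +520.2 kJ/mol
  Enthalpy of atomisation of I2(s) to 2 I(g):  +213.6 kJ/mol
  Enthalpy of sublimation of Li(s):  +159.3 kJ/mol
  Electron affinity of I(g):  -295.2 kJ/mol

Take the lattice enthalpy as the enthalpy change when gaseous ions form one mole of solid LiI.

ΔHf° = 1·ΔHsub + 1·(ΣIE) + 1/2·D(I2) + 1·EA + U
-270.4 = 1·(+159.3) + 1·(+520.2) + 1/2·(+213.6) + 1·(-295.2) + U
U = -270.4 − (+491.1) = -761.5 kJ/mol

U = -761.5 kJ/mol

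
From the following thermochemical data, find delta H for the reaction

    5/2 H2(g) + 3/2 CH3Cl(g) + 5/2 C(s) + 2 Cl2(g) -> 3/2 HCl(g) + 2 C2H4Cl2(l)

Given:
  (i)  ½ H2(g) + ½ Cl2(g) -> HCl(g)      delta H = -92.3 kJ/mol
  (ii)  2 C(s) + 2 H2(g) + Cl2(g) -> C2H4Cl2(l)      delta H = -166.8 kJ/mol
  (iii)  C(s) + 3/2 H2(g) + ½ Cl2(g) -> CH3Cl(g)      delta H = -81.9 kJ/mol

(i) × 3/2 (scale by 3/2 for the 3/2 HCl(g)): (3/2)·(-92.3) = -138.45 kJ/mol
(ii) × 2 (×2 to match 2 C2H4Cl2(l) in the target): (2)·(-166.8) = -333.6 kJ/mol
(iii) reversed and × 3/2 (reverse to put CH3Cl(g) on the reactant side; ×3/2 to match 3/2 CH3Cl(g) in the target): (-3/2)·(-81.9) = +122.85 kJ/mol
delta H = (-138.45) + (-333.6) + (+122.85) = -349.2 kJ/mol

delta H = -349.2 kJ/mol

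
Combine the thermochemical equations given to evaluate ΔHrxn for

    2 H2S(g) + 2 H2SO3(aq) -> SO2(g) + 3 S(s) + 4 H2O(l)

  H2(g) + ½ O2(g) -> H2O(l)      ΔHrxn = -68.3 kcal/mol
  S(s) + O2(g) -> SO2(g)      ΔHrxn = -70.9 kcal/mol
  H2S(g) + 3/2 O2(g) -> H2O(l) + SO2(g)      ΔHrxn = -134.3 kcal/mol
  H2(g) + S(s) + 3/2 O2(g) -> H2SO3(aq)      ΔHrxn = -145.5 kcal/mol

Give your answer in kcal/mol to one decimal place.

ΔHrxn = -43.3 kcal/mol

equation 1 × 2: (2)·(-68.3) = -136.6 kcal/mol
equation 2 reversed: +70.9 kcal/mol
equation 3 × 2: (2)·(-134.3) = -268.6 kcal/mol
equation 4 reversed and × 2: (-2)·(-145.5) = +291.0 kcal/mol
Combining the equations, ΔHrxn = (-136.6) + (+70.9) + (-268.6) + (+291.0) = -43.3 kcal/mol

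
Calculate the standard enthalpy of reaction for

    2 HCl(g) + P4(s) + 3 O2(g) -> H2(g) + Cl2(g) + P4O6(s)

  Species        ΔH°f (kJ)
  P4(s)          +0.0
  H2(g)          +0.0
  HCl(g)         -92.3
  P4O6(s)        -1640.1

ΔH°rxn = -1455.5 kJ

ΔH°rxn = Σ nΔHf°(products) − Σ nΔHf°(reactants).
Products: 1·(+0.0) + 1·(+0.0) + 1·(-1640.1) = -1640.1
Reactants: 2·(-92.3) + 1·(+0.0) + 3·(+0.0) = -184.6
ΔH°rxn = (-1640.1) − (-184.6) = -1455.5 kJ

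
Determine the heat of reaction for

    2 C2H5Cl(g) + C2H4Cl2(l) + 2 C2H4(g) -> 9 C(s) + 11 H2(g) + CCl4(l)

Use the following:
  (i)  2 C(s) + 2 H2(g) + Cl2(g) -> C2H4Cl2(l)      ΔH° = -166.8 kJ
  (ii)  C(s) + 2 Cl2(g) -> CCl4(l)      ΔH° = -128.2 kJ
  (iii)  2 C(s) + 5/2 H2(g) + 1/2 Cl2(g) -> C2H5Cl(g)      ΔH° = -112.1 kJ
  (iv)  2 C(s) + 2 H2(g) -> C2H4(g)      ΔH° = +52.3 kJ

(i) reversed: +166.8 kJ
(ii) as written: -128.2 kJ
(iii) reversed and × 2: (-2)·(-112.1) = +224.2 kJ
(iv) reversed and × 2: (-2)·(+52.3) = -104.6 kJ
Combining the equations, ΔH° = (+166.8) + (-128.2) + (+224.2) + (-104.6) = 158.2 kJ

ΔH° = 158.2 kJ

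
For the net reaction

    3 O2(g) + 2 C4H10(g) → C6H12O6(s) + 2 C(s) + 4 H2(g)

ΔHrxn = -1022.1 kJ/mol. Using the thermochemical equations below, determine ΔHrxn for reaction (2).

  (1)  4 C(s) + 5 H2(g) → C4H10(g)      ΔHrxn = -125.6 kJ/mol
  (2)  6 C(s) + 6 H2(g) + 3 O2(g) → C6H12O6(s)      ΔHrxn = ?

(1) reversed and × 2: (-2)·(-125.6) = +251.2 kJ/mol
(2) as written: contributes x
-1022.1 = (+251.2) + x
x = (-1022.1 − (+251.2)) / (1) = -1273.3 kJ/mol

ΔHrxn = -1273.3 kJ/mol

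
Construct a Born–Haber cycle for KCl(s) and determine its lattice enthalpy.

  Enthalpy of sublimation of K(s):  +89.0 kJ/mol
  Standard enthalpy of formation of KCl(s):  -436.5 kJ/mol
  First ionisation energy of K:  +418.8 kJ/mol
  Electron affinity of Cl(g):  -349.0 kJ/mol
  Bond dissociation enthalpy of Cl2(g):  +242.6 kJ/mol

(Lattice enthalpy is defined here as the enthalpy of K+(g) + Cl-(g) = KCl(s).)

U = -716.6 kJ/mol

ΔHf° = 1·ΔHsub + 1·(ΣIE) + 1/2·D(Cl2) + 1·EA + U
-436.5 = 1·(+89.0) + 1·(+418.8) + 1/2·(+242.6) + 1·(-349.0) + U
U = -436.5 − (+280.1) = -716.6 kJ/mol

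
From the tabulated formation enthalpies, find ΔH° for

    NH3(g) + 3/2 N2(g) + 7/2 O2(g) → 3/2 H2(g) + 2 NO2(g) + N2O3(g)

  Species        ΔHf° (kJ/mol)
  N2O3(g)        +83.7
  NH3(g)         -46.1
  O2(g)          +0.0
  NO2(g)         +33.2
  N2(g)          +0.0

ΔH° = 196.2 kJ/mol

ΔH°rxn = Σ nΔHf°(products) − Σ nΔHf°(reactants).
Products: 3/2·(+0.0) + 2·(+33.2) + 1·(+83.7) = +150.1
Reactants: 1·(-46.1) + 3/2·(+0.0) + 7/2·(+0.0) = -46.1
ΔH° = (+150.1) − (-46.1) = 196.2 kJ/mol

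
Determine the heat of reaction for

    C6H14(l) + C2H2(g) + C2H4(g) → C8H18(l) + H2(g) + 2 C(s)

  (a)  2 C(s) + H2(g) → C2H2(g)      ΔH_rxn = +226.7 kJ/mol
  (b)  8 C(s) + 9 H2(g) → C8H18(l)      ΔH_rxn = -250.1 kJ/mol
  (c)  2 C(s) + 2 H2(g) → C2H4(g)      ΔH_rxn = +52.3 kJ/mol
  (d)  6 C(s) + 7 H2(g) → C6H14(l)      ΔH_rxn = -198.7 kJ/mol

ΔH_rxn = -330.4 kJ/mol

(a) reversed (reverse to put C2H2(g) on the reactant side): -226.7 kJ/mol
(b) as written (C8H18(l) already on the product side): -250.1 kJ/mol
(c) reversed (reverse to put C2H4(g) on the reactant side): -52.3 kJ/mol
(d) reversed (C6H14(l) must end up as a reactant): +198.7 kJ/mol
ΔH_rxn = (-226.7) + (-250.1) + (-52.3) + (+198.7) = -330.4 kJ/mol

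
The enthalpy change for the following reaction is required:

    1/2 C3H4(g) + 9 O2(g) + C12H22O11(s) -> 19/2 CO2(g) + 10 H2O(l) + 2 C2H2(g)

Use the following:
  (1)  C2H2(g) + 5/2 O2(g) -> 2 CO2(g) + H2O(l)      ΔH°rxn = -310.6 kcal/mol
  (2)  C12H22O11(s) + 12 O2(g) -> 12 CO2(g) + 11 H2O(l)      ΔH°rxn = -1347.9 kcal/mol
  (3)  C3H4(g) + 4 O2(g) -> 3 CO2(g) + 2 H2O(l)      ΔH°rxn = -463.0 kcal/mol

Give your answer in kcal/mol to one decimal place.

ΔH°rxn = -958.2 kcal/mol

(1) reversed and × 2 (reverse to put C2H2(g) on the product side; scale by 2 for the 2 C2H2(g)): (-2)·(-310.6) = +621.2 kcal/mol
(2) as written (C12H22O11(s) already on the reactant side): -1347.9 kcal/mol
(3) × 1/2 (×1/2 to match 1/2 C3H4(g) in the target): (1/2)·(-463.0) = -231.5 kcal/mol
ΔH°rxn = (-2)·(-310.6) + (1)·(-1347.9) + (1/2)·(-463.0) = -958.2 kcal/mol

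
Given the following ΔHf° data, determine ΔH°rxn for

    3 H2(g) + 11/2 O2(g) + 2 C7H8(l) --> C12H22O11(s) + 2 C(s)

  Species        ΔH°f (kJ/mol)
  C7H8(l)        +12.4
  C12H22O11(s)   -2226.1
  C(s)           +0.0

Products: 1·(-2226.1) + 2·(+0.0) = -2226.1
Reactants: 3·(+0.0) + 11/2·(+0.0) + 2·(+12.4) = +24.8
ΔH°rxn = (-2226.1) − (+24.8) = -2250.9 kJ/mol

ΔH°rxn = -2250.9 kJ/mol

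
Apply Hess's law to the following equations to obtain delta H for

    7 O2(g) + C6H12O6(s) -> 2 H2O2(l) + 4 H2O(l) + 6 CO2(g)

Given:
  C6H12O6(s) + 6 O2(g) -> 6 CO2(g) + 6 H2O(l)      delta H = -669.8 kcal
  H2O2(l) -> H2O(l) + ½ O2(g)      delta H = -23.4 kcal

equation 1 as written: -669.8 kcal
equation 2 reversed and × 2: (-2)·(-23.4) = +46.8 kcal
Summing the manipulated equations, delta H = (1)·(-669.8) + (-2)·(-23.4) = -623.0 kcal

delta H = -623.0 kcal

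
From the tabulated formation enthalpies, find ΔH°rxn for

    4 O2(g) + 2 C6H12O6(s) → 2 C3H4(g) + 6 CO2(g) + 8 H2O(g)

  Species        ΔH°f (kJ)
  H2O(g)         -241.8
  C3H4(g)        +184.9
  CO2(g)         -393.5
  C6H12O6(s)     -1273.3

ΔH°rxn = -1379.0 kJ

Products: 2·(+184.9) + 6·(-393.5) + 8·(-241.8) = -3925.6
Reactants: 4·(+0.0) + 2·(-1273.3) = -2546.6
ΔH°rxn = (-3925.6) − (-2546.6) = -1379.0 kJ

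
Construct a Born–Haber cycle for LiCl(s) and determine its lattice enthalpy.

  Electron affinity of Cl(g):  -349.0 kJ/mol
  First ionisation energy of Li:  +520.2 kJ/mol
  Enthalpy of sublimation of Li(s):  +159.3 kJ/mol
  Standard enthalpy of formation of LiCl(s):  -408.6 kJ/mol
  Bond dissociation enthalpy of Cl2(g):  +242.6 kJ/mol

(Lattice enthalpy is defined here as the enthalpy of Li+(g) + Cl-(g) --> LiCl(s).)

ΔHf° = 1·ΔHsub + 1·(ΣIE) + 1/2·D(Cl2) + 1·EA + U
-408.6 = 1·(+159.3) + 1·(+520.2) + 1/2·(+242.6) + 1·(-349.0) + U
U = -408.6 − (+451.8) = -860.4 kJ/mol

U = -860.4 kJ/mol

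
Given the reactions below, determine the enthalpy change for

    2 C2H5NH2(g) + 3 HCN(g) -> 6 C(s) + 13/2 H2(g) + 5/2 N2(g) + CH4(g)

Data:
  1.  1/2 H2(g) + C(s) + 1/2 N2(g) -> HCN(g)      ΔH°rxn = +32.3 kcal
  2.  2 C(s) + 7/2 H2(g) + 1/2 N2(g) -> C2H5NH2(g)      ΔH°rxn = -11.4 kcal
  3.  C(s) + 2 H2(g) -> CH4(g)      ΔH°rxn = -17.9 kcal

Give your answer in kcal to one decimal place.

ΔH°rxn = -92.0 kcal

eq. 1 reversed and × 3: (-3)·(+32.3) = -96.9 kcal
eq. 2 reversed and × 2: (-2)·(-11.4) = +22.8 kcal
eq. 3 as written: -17.9 kcal
Since enthalpy is a state function, ΔH°rxn = (-96.9) + (+22.8) + (-17.9) = -92.0 kcal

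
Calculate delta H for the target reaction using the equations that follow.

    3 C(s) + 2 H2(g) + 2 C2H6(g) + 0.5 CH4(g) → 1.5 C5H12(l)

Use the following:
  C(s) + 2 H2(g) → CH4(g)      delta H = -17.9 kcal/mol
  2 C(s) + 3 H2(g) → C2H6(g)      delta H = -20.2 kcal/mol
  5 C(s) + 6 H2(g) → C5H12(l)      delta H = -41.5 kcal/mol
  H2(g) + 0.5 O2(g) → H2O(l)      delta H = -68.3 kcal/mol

delta H = -12.9 kcal/mol

equation 1 reversed and × 1/2 (CH4(g) must end up as a reactant; ×1/2 to match 1/2 CH4(g) in the target): (-1/2)·(-17.9) = +8.95 kcal/mol
equation 2 reversed and × 2 (C2H6(g) must end up as a reactant; ×2 to match 2 C2H6(g) in the target): (-2)·(-20.2) = +40.4 kcal/mol
equation 3 × 3/2 (×3/2 to match 3/2 C5H12(l) in the target): (3/2)·(-41.5) = -62.25 kcal/mol
equation 4: not needed (H2O(l) appears nowhere else).
Since enthalpy is a state function, delta H = (-1/2)·(-17.9) + (-2)·(-20.2) + (3/2)·(-41.5) = -12.9 kcal/mol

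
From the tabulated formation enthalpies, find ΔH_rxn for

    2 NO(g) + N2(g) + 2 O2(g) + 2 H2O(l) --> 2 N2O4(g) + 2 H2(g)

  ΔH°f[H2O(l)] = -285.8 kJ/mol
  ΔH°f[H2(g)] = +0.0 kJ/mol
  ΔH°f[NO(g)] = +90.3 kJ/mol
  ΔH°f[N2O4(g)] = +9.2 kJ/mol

Products: 2·(+9.2) + 2·(+0.0) = +18.4
Reactants: 2·(+90.3) + 1·(+0.0) + 2·(+0.0) + 2·(-285.8) = -391.0
ΔH_rxn = (+18.4) − (-391.0) = 409.4 kJ/mol

ΔH_rxn = 409.4 kJ/mol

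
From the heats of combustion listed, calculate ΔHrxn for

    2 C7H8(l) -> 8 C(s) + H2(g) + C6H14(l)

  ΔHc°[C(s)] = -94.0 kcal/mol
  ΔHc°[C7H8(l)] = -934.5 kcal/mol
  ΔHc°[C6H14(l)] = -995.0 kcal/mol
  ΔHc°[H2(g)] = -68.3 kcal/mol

ΔHrxn = -53.7 kcal/mol

Using ΔH = Σ nΔHc°(reactants) − Σ nΔHc°(products):
= [2·(-934.5)] − [8·(-94.0) + 1·(-68.3) + 1·(-995.0)]
= -53.7 kcal/mol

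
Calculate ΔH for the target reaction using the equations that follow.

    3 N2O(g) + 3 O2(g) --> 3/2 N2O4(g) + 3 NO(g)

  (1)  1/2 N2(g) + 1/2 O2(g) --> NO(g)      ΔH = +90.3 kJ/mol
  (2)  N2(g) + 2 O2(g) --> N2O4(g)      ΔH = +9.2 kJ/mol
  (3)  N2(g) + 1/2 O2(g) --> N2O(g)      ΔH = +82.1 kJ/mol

(1) × 3: (3)·(+90.3) = +270.9 kJ/mol
(2) × 3/2: (3/2)·(+9.2) = +13.8 kJ/mol
(3) reversed and × 3: (-3)·(+82.1) = -246.3 kJ/mol
Since enthalpy is a state function, ΔH = (+270.9) + (+13.8) + (-246.3) = 38.4 kJ/mol

ΔH = 38.4 kJ/mol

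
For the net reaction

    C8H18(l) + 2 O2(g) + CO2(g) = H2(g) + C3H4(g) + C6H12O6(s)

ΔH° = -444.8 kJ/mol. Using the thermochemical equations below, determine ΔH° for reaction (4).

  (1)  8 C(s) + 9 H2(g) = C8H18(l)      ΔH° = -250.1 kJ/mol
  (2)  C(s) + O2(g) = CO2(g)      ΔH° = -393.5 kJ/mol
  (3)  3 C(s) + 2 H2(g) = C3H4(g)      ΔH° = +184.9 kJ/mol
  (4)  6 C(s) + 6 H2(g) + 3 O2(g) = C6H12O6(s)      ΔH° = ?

(1) reversed: +250.1 kJ/mol
(2) reversed: +393.5 kJ/mol
(3) as written: +184.9 kJ/mol
(4) as written: contributes x
-444.8 = (+250.1) + (+393.5) + (+184.9) + x
x = (-444.8 − (+828.5)) / (1) = -1273.3 kJ/mol

ΔH° = -1273.3 kJ/mol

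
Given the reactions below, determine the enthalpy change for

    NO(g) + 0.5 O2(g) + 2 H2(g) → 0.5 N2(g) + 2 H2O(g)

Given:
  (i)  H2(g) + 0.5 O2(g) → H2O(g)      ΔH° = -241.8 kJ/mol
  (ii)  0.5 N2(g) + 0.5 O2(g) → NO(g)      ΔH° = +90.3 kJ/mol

ΔH° = -573.9 kJ/mol

(i) × 2: (2)·(-241.8) = -483.6 kJ/mol
(ii) reversed: -90.3 kJ/mol
Combining the equations, ΔH° = (2)·(-241.8) + (-1)·(+90.3) = -573.9 kJ/mol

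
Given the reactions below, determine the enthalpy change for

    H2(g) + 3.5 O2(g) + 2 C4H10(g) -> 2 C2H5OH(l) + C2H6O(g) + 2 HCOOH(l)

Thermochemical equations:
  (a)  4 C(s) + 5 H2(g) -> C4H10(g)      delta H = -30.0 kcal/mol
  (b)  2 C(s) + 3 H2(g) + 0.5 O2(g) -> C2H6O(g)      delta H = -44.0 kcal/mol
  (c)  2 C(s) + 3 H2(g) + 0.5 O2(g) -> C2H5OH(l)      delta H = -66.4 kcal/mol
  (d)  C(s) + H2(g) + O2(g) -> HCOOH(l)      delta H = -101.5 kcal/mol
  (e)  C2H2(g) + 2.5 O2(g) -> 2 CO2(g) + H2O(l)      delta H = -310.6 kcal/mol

delta H = -319.8 kcal/mol

(a) reversed and × 2: (-2)·(-30.0) = +60.0 kcal/mol
(b) as written: -44.0 kcal/mol
(c) × 2: (2)·(-66.4) = -132.8 kcal/mol
(d) × 2: (2)·(-101.5) = -203.0 kcal/mol
(e): not needed.
delta H = (+60.0) + (-44.0) + (-132.8) + (-203.0) = -319.8 kcal/mol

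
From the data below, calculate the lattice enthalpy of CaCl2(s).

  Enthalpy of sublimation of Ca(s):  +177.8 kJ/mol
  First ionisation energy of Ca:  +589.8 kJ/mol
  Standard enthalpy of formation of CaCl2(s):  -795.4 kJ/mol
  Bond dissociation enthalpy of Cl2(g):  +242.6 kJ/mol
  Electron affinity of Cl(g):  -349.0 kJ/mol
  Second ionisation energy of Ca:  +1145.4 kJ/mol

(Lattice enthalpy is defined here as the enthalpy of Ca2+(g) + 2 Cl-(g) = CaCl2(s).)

U = -2253.0 kJ/mol

ΔHf° = 1·ΔHsub + 1·(ΣIE) + 1·D(Cl2) + 2·EA + U
-795.4 = 1·(+177.8) + 1·(+1735.2) + 1·(+242.6) + 2·(-349.0) + U
U = -795.4 − (+1457.6) = -2253.0 kJ/mol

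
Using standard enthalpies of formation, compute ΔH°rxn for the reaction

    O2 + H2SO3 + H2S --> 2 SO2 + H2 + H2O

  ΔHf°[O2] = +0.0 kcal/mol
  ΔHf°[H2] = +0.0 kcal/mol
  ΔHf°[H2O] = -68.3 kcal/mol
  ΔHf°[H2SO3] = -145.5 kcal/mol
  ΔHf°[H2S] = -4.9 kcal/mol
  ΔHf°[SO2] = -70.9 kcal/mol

ΔH°rxn = -59.7 kcal/mol

ΔH°rxn = Σ nΔHf°(products) − Σ nΔHf°(reactants).
Products: 2·(-70.9) + 1·(+0.0) + 1·(-68.3) = -210.1
Reactants: 1·(+0.0) + 1·(-145.5) + 1·(-4.9) = -150.4
ΔH°rxn = (-210.1) − (-150.4) = -59.7 kcal/mol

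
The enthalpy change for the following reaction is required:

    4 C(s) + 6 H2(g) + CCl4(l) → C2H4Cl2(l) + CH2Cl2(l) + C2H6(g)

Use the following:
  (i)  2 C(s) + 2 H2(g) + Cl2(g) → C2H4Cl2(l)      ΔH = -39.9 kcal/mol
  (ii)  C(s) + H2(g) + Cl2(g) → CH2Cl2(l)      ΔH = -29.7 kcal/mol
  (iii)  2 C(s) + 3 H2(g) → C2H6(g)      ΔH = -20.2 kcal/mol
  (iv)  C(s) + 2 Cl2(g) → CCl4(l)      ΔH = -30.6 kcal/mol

(i) as written: -39.9 kcal/mol
(ii) as written: -29.7 kcal/mol
(iii) as written: -20.2 kcal/mol
(iv) reversed: +30.6 kcal/mol
ΔH = (-39.9) + (-29.7) + (-20.2) + (+30.6) = -59.2 kcal/mol

ΔH = -59.2 kcal/mol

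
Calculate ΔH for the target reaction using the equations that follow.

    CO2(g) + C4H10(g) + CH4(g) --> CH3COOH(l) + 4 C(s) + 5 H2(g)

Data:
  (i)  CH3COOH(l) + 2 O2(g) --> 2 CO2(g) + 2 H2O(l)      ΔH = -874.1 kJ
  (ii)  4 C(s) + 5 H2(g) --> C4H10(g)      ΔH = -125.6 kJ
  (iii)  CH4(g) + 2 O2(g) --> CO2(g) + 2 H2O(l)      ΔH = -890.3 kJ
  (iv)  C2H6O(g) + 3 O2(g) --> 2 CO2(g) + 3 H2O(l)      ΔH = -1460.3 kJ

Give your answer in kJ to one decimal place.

(i) reversed: +874.1 kJ
(ii) reversed: +125.6 kJ
(iii) as written: -890.3 kJ
(iv): not needed.
Since enthalpy is a state function, ΔH = (-1)·(-874.1) + (-1)·(-125.6) + (1)·(-890.3) = 109.4 kJ

ΔH = 109.4 kJ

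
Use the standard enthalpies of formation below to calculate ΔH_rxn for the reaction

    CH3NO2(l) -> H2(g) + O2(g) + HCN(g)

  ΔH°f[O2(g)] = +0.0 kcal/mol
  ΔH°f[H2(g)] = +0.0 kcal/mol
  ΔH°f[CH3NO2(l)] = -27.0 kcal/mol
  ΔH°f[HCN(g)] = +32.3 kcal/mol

Products: 1·(+0.0) + 1·(+0.0) + 1·(+32.3) = +32.3
Reactants: 1·(-27.0) = -27.0
ΔH_rxn = (+32.3) − (-27.0) = 59.3 kcal/mol

ΔH_rxn = 59.3 kcal/mol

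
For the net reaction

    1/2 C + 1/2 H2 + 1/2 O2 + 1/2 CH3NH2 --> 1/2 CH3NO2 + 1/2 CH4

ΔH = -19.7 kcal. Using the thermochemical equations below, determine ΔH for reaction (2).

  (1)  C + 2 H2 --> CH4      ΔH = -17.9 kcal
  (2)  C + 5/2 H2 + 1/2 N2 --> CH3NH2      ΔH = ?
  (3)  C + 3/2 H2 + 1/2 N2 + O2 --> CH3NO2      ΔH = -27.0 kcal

ΔH = -5.5 kcal

(1) × 1/2: (1/2)·(-17.9) = -8.95 kcal
(2) reversed and × 1/2: contributes −1/2·x
(3) × 1/2: (1/2)·(-27.0) = -13.5 kcal
-19.7 = (-8.95) + (-13.5) − 1/2·x
x = (-19.7 − (-22.45)) / (-1/2) = -5.5 kcal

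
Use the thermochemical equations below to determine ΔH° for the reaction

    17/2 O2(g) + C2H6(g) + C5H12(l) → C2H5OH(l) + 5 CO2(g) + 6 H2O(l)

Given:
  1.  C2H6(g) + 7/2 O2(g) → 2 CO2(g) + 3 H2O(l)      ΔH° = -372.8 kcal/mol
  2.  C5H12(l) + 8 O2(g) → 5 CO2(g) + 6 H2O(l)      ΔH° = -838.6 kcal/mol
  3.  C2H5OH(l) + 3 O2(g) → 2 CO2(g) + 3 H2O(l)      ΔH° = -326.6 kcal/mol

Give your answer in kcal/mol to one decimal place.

eq. 1 as written (C2H6(g) already on the reactant side): -372.8 kcal/mol
eq. 2 as written (C5H12(l) already on the reactant side): -838.6 kcal/mol
eq. 3 reversed (C2H5OH(l) must end up as a product): +326.6 kcal/mol
ΔH° = (1)·(-372.8) + (1)·(-838.6) + (-1)·(-326.6) = -884.8 kcal/mol

ΔH° = -884.8 kcal/mol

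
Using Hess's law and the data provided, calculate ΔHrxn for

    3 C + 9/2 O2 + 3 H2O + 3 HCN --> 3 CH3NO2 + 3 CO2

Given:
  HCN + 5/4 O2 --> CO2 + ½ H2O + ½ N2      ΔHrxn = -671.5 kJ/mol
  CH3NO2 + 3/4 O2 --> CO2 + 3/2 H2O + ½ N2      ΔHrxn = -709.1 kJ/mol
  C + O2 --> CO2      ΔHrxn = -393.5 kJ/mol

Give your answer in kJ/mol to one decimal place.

ΔHrxn = -1067.7 kJ/mol

equation 1 × 3: (3)·(-671.5) = -2014.5 kJ/mol
equation 2 reversed and × 3: (-3)·(-709.1) = +2127.3 kJ/mol
equation 3 × 3: (3)·(-393.5) = -1180.5 kJ/mol
Since enthalpy is a state function, ΔHrxn = (3)·(-671.5) + (-3)·(-709.1) + (3)·(-393.5) = -1067.7 kJ/mol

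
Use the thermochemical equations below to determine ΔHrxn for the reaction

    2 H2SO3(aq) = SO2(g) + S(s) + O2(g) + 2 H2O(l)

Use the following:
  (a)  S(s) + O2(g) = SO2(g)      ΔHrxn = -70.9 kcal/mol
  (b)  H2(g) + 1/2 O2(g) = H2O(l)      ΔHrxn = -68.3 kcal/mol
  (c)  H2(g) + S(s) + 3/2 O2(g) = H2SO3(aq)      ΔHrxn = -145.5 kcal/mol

(a) as written: -70.9 kcal/mol
(b) × 2: (2)·(-68.3) = -136.6 kcal/mol
(c) reversed and × 2: (-2)·(-145.5) = +291.0 kcal/mol
ΔHrxn = (-70.9) + (-136.6) + (+291.0) = 83.5 kcal/mol

ΔHrxn = 83.5 kcal/mol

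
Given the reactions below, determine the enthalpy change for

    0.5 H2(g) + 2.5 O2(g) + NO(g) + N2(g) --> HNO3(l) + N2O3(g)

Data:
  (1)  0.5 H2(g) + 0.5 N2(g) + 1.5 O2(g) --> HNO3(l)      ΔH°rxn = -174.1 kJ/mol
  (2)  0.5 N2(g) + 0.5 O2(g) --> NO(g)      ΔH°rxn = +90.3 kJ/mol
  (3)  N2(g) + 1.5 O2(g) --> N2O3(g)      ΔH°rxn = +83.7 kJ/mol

ΔH°rxn = -180.7 kJ/mol

(1) as written: -174.1 kJ/mol
(2) reversed: -90.3 kJ/mol
(3) as written: +83.7 kJ/mol
ΔH°rxn = (-174.1) + (-90.3) + (+83.7) = -180.7 kJ/mol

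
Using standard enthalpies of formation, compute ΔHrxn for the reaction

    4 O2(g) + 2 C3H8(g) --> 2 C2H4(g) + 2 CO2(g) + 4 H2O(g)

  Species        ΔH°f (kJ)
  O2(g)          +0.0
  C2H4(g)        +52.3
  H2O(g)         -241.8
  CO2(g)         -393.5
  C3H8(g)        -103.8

ΔH°rxn = Σ nΔHf°(products) − Σ nΔHf°(reactants).
Products: 2·(+52.3) + 2·(-393.5) + 4·(-241.8) = -1649.6
Reactants: 4·(+0.0) + 2·(-103.8) = -207.6
ΔHrxn = (-1649.6) − (-207.6) = -1442.0 kJ

ΔHrxn = -1442.0 kJ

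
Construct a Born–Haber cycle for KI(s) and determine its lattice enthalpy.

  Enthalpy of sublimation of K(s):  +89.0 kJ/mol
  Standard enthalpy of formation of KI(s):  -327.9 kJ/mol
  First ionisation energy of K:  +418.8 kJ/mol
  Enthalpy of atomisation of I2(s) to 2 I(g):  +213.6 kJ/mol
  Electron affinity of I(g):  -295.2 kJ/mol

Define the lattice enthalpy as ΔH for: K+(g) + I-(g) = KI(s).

U = -647.3 kJ/mol

ΔHf° = 1·ΔHsub + 1·(ΣIE) + 1/2·D(I2) + 1·EA + U
-327.9 = 1·(+89.0) + 1·(+418.8) + 1/2·(+213.6) + 1·(-295.2) + U
U = -327.9 − (+319.4) = -647.3 kJ/mol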